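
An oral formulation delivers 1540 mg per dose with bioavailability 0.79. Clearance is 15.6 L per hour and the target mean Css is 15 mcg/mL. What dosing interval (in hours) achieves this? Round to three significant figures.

F·D/τ = CL·Css → τ = F·D / (CL·Css).
τ = 0.79 × 1540 / (15.6 × 15) = 5.199 h

5.20 h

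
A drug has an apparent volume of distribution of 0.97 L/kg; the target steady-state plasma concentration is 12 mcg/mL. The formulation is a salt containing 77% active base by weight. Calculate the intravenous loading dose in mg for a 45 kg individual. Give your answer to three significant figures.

Total Vd = 0.97 × 45 = 43.65 L
LD = Vd × C / S = 43.65 × 12.00 / 0.77 = 680.3 mg

680 mg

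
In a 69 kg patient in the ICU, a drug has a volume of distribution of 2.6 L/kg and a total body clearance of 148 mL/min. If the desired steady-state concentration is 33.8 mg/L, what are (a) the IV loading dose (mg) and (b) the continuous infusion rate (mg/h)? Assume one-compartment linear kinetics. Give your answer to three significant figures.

Vd = 2.6 L/kg × 69 kg = 179.4 L
Loading dose = Vd × C = 179.4 × 33.8 = 6064 mg
CL = 148 mL/min = 148 × 0.06 = 8.880 L/h
Maintenance infusion rate = CL × Css = 8.880 × 33.8 = 300.1 mg/h

(a) 6060 mg; (b) 300 mg/h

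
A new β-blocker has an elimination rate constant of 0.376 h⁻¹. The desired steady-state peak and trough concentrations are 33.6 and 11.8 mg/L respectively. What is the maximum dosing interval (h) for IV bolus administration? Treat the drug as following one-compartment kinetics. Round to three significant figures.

Between IV bolus doses, concentration decays as C = C₀·e^(−kτ), so C_peak/C_trough = e^(kτ).
τ_max = ln(C_peak/C_trough) / k = ln(33.6/11.8) / 0.3760 = 1.046 / 0.3760 = 2.782 h

2.78 h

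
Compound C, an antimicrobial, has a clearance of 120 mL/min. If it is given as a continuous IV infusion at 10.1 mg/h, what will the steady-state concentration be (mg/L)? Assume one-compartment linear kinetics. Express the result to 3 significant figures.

1.40 mg/L

Convert clearance: 120 mL/min × 60 min/h ÷ 1000 mL/L = 7.200 L/h
Css = rate / CL = 10.1 / 7.200 = 1.403 mg/L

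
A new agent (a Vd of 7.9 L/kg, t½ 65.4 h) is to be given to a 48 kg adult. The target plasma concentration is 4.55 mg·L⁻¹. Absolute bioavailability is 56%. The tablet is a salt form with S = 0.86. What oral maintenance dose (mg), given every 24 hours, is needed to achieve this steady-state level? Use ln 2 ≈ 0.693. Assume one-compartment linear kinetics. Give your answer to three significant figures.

Vd(total) = 48 kg × 7.9 L/kg = 379.2 L
CL = 0.693 × Vd / t½ = 0.693 × 379.2 / 65.4 = 4.018 L/h
D = CL × Css × τ / F / S = 4.018 × 4.55 × 24 / 0.56 / 0.86 = 911.1 mg

911 mg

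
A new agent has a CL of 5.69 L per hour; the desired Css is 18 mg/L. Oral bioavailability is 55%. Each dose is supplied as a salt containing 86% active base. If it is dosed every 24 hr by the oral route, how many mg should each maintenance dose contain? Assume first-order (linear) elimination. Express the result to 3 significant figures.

D = CL × Css × τ / F / S = 5.690 × 18 × 24 / 0.55 / 0.86 = 5197 mg

5200 mg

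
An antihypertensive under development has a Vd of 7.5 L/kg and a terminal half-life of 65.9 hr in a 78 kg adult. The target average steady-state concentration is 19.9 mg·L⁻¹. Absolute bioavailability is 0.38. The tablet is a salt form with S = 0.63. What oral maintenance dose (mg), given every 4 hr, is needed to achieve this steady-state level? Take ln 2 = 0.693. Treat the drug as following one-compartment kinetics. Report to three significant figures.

Total Vd = 7.5 × 78 = 585.0 L
CL = ln 2 · Vd / t½ = 0.693 × 585.0 / 65.9 = 6.152 L/h
D = CL × Css × τ / F / S = 6.152 × 19.9 × 4 / 0.38 / 0.63 = 2046 mg

2050 mg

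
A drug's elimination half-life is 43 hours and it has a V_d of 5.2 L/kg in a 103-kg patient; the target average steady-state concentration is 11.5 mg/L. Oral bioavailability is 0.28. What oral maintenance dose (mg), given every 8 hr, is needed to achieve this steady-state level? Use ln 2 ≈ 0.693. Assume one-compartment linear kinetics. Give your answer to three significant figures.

Vd(total) = 103 kg × 5.2 L/kg = 535.6 L
CL = 0.693 × Vd / t½ = 0.693 × 535.6 / 43 = 8.632 L/h
D = CL × Css × τ / F = 8.632 × 11.5 × 8 / 0.28 = 2836 mg

2840 mg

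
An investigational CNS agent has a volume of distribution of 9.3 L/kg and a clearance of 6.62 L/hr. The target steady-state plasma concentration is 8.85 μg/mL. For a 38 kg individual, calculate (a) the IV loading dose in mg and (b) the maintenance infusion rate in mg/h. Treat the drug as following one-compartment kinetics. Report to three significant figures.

(a) 3130 mg; (b) 58.6 mg/h

Total Vd = 9.3 × 38 = 353.4 L
Loading: fill Vd to C_target → 353.4 L × 8.85 mg/L = 3128 mg
Infusion rate = 6.620 L/h × 8.85 mg/L = 58.59 mg/h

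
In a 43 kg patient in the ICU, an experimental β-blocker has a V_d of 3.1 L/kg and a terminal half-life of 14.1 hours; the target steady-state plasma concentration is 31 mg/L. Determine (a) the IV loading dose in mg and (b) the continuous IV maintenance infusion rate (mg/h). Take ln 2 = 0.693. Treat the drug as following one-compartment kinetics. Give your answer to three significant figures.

(a) 4130 mg; (b) 203 mg/h

Total Vd = 3.1 × 43 = 133.3 L
LD = Vd × C = 133.3 × 31 = 4132 mg
CL = 0.693 × Vd / t½ = 0.693 × 133.3 / 14.1 = 6.552 L/h
Infusion rate = CL × Css = 6.552 × 31 = 203.1 mg/h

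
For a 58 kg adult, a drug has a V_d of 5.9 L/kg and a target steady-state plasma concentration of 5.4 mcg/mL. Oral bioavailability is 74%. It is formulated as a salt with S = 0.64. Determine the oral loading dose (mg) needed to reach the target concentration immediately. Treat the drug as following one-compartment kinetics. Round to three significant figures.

Vd(total) = 58 kg × 5.9 L/kg = 342.2 L
The loading dose fills Vd to the target concentration.
LD = Vd × C / F / S = 342.2 × 5.400 / 0.74 / 0.64 = 3902 mg

3900 mg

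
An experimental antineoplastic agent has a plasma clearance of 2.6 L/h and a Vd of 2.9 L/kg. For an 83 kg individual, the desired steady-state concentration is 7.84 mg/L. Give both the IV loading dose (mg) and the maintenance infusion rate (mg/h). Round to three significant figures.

(a) 1890 mg; (b) 20.4 mg/h

Vd(total) = 83 kg × 2.9 L/kg = 240.7 L
LD = Vd · C_target = 240.7 × 7.84 = 1887 mg
Maintenance: replace elimination → rate = CL × Css = 2.600 × 7.84 = 20.38 mg/h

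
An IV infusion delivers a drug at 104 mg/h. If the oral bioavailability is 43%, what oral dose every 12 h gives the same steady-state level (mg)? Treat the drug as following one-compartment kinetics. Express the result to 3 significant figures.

2900 mg

To maintain the same Css, the systemic dosing rate must be unchanged: F·D/τ = infusion rate.
D = rate × τ / F = 104 × 12 / 0.43 = 2902 mg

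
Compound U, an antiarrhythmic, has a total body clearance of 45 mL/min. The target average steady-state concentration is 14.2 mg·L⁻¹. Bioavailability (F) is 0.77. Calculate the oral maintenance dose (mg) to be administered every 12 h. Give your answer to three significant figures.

598 mg

Convert clearance: 45 mL/min × 60 min/h ÷ 1000 mL/L = 2.700 L/h
D = CL × Css × τ / F = 2.700 × 14.2 × 12 / 0.77 = 597.5 mg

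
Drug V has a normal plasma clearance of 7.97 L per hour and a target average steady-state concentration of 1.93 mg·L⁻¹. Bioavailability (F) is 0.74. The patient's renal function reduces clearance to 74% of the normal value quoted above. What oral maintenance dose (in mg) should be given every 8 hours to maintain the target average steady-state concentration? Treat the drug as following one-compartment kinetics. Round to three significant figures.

123 mg

Patient clearance = 0.74 × 7.970 = 5.898 L/h
At steady state, dose per interval replaces the amount cleared in that interval: F·D/τ = CL·Css.
D = CL × Css × τ / F = 5.898 × 1.93 × 8 / 0.74 = 123.1 mg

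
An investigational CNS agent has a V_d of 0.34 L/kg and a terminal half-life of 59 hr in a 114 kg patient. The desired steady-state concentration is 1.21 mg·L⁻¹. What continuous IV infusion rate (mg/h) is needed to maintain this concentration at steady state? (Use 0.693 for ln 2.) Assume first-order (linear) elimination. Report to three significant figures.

0.551 mg/h

Vd(total) = 114 kg × 0.34 L/kg = 38.76 L
k = 0.693/59 = 0.01175 h⁻¹, so CL = k·Vd = 0.01175 × 38.76 = 0.4554 L/h
Infusion rate = CL × Css = 0.4554 × 1.21 = 0.5510 mg/h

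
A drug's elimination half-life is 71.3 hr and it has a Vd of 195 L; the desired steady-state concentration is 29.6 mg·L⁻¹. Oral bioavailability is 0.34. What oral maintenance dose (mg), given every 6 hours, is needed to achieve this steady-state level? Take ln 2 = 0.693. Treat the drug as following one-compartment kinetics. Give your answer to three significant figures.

CL = 0.693 × Vd / t½ = 0.693 × 195.0 / 71.3 = 1.895 L/h
D = CL × Css × τ / F = 1.895 × 29.6 × 6 / 0.34 = 989.9 mg

990 mg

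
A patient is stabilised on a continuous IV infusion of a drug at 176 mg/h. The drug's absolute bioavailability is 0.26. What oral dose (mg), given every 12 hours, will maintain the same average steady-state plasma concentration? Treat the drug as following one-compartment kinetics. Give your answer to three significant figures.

To maintain the same Css, the systemic dosing rate must be unchanged: F·D/τ = infusion rate.
D = rate × τ / F = 176 × 12 / 0.26 = 8123 mg

8120 mg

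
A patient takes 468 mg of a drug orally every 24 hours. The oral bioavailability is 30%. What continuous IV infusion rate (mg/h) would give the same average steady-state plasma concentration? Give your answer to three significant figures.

5.85 mg/h

Equivalent systemic input: infusion rate = F·D/τ.
Rate = 0.3 × 468 / 24 = 5.850 mg/h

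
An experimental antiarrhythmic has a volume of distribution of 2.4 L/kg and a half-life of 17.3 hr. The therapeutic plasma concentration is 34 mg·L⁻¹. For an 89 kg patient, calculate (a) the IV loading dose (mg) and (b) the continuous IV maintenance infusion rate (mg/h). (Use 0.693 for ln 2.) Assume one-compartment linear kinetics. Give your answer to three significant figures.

Vd(total) = 89 kg × 2.4 L/kg = 213.6 L
LD = Vd × C = 213.6 × 34 = 7262 mg
CL = 0.693 × Vd / t½ = 0.693 × 213.6 / 17.3 = 8.556 L/h
Infusion rate = CL × Css = 8.556 × 34 = 290.9 mg/h

(a) 7260 mg; (b) 291 mg/h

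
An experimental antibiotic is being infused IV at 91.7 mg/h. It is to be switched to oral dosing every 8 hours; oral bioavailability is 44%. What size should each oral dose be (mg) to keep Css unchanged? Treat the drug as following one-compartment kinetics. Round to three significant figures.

1670 mg

To maintain the same Css, the systemic dosing rate must be unchanged: F·D/τ = infusion rate.
D = rate × τ / F = 91.7 × 8 / 0.44 = 1667 mg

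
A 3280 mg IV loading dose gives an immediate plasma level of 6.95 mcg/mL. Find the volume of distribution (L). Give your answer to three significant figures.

472 L

Immediately after an IV bolus, C₀ = Dose / Vd, so Vd = Dose / C₀.
Vd = 3280 / 6.95 = 471.9 L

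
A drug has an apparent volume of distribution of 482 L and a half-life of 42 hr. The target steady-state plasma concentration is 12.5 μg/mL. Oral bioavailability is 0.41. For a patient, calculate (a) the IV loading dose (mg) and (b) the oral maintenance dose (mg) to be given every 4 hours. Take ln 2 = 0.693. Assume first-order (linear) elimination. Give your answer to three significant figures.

(a) 6030 mg; (b) 970 mg

LD = Vd × C = 482.0 × 12.5 = 6025 mg
CL = 0.693 × Vd / t½ = 0.693 × 482.0 / 42 = 7.953 L/h
D = CL × Css × τ / F = 7.953 × 12.5 × 4 / 0.41 = 969.9 mg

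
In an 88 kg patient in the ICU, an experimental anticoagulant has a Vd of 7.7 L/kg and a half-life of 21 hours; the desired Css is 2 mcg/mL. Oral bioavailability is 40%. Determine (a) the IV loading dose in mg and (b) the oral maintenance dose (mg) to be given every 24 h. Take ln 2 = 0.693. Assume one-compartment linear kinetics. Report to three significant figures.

(a) 1360 mg; (b) 2680 mg

Vd = 7.7 L/kg × 88 kg = 677.6 L
LD = Vd × C = 677.6 × 2 = 1355 mg
CL = 0.693 × Vd / t½ = 0.693 × 677.6 / 21 = 22.36 L/h
D = CL × Css × τ / F = 22.36 × 2 × 24 / 0.4 = 2683 mg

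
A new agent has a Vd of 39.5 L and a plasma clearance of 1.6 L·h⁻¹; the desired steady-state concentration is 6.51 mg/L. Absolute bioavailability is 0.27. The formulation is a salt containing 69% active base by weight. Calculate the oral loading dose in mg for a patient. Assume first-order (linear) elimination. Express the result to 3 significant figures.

1380 mg

Loading dose depends on Vd (not clearance): it fills the distribution volume.
LD = Vd × C / F / S = 39.50 × 6.510 / 0.27 / 0.69 = 1380 mg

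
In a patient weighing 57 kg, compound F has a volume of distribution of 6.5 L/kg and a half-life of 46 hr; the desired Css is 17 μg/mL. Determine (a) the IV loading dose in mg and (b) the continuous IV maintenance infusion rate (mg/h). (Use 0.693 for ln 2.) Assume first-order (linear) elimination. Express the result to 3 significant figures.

Vd = 6.5 L/kg × 57 kg = 370.5 L
LD = Vd × C = 370.5 × 17 = 6299 mg
CL = 0.693 × Vd / t½ = 0.693 × 370.5 / 46 = 5.582 L/h
Infusion rate = CL × Css = 5.582 × 17 = 94.89 mg/h

(a) 6300 mg; (b) 94.9 mg/h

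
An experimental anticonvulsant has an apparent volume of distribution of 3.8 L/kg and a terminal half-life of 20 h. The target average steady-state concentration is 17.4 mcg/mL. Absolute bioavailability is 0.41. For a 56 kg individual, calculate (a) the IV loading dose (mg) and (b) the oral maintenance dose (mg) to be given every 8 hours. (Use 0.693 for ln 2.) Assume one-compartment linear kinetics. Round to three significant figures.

Vd = 3.8 L/kg × 56 kg = 212.8 L
LD = Vd × C = 212.8 × 17.4 = 3703 mg
CL = 0.693 × Vd / t½ = 0.693 × 212.8 / 20 = 7.374 L/h
D = CL × Css × τ / F = 7.374 × 17.4 × 8 / 0.41 = 2504 mg

(a) 3700 mg; (b) 2500 mg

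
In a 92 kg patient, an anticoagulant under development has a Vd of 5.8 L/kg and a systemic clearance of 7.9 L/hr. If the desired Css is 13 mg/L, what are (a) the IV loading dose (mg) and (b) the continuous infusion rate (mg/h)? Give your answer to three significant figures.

Vd(total) = 92 kg × 5.8 L/kg = 533.6 L
Loading: fill Vd to C_target → 533.6 L × 13 mg/L = 6937 mg
Infusion rate = 7.900 L/h × 13 mg/L = 102.7 mg/h

(a) 6940 mg; (b) 103 mg/h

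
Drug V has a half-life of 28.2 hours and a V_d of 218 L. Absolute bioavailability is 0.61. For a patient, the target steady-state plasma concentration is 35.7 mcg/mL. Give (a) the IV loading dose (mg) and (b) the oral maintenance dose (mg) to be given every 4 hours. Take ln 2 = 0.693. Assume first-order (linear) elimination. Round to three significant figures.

LD = Vd × C = 218.0 × 35.7 = 7783 mg
CL = 0.693 × Vd / t½ = 0.693 × 218.0 / 28.2 = 5.357 L/h
D = CL × Css × τ / F = 5.357 × 35.7 × 4 / 0.61 = 1254 mg

(a) 7780 mg; (b) 1250 mg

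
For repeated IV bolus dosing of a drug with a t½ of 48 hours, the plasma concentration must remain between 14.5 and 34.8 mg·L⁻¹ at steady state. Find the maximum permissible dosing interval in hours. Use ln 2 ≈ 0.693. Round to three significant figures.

k = 0.693 / t½ = 0.693 / 48 = 0.01444 h⁻¹
Between IV bolus doses, concentration decays as C = C₀·e^(−kτ), so C_peak/C_trough = e^(kτ).
τ_max = ln(C_peak/C_trough) / k = ln(34.8/14.5) / 0.01444 = 0.8755 / 0.01444 = 60.63 h

60.6 h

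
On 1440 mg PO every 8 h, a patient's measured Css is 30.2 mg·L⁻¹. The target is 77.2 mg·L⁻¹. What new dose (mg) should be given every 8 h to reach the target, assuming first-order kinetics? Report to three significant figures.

For first-order elimination, Css ∝ F·D/(CL·τ); F and CL are unchanged, so Css ∝ D/τ.
D₂ = D₁ × (Css,target / Css,current) = 1440 × 77.2/30.2 = 3681 mg

3680 mg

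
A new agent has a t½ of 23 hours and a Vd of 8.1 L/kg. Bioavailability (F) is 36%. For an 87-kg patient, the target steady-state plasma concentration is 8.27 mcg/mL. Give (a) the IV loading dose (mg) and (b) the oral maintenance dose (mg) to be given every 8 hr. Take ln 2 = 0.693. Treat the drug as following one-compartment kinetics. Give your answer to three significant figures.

Total Vd = 8.1 × 87 = 704.7 L
LD = Vd × C = 704.7 × 8.27 = 5828 mg
CL = 0.693 × Vd / t½ = 0.693 × 704.7 / 23 = 21.23 L/h
D = CL × Css × τ / F = 21.23 × 8.27 × 8 / 0.36 = 3902 mg

(a) 5830 mg; (b) 3900 mg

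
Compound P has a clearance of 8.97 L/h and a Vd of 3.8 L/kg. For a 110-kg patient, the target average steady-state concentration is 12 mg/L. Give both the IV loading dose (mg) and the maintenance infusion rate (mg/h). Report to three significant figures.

Total Vd = 3.8 × 110 = 418.0 L
Loading dose = Vd × C = 418.0 × 12 = 5016 mg
Maintenance: replace elimination → rate = CL × Css = 8.970 × 12 = 107.6 mg/h

(a) 5020 mg; (b) 108 mg/h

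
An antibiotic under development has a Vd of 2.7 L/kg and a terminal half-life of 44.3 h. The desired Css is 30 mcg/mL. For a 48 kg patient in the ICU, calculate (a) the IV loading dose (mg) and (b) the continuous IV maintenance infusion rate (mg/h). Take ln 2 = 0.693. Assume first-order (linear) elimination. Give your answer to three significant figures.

Total Vd = 2.7 × 48 = 129.6 L
LD = Vd × C = 129.6 × 30 = 3888 mg
CL = 0.693 × Vd / t½ = 0.693 × 129.6 / 44.3 = 2.027 L/h
Infusion rate = CL × Css = 2.027 × 30 = 60.81 mg/h

(a) 3890 mg; (b) 60.8 mg/h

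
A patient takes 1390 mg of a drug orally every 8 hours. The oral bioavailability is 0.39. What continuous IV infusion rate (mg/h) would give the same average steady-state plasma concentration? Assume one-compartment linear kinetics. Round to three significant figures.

67.8 mg/h

Equivalent systemic input: infusion rate = F·D/τ.
Rate = 0.39 × 1390 / 8 = 67.76 mg/h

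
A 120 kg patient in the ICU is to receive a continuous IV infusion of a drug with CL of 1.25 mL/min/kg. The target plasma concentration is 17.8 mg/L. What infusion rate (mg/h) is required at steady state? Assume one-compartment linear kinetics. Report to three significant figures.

CL = 1.25 mL/min/kg × 120 kg = 150.0 mL/min = 150.0 × 60/1000 = 9.000 L/h
At steady state, infusion rate equals elimination rate: rate in = CL × Css.
Rate = CL × Css = 9.000 × 17.8 = 160.2 mg/h

160 mg/h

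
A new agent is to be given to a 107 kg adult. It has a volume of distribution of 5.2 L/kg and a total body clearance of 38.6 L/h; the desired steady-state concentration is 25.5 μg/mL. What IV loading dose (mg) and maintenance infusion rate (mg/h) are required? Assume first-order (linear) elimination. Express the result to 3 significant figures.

Vd = 5.2 L/kg × 107 kg = 556.4 L
LD = Vd · C_target = 556.4 × 25.5 = 14190 mg
Maintenance: replace elimination → rate = CL × Css = 38.60 × 25.5 = 984.3 mg/h

(a) 14200 mg; (b) 984 mg/h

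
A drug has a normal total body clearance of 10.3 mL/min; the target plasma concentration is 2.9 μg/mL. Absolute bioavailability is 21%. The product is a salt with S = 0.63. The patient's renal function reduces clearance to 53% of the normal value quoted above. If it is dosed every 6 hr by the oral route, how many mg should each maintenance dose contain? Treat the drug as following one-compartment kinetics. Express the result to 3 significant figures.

43.1 mg

CL = 10.3 mL/min × 60/1000 = 0.6180 L/h
Patient clearance = 0.53 × 0.6180 = 0.3275 L/h
At steady state, dose per interval replaces the amount cleared in that interval: F·S·D/τ = CL·Css.
D = CL × Css × τ / F / S = 0.3275 × 2.9 × 6 / 0.21 / 0.63 = 43.07 mg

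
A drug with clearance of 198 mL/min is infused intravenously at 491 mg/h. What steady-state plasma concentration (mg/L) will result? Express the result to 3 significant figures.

41.3 mg/L

Convert clearance: 198 mL/min × 60 min/h ÷ 1000 mL/L = 11.88 L/h
Css = rate / CL = 491 / 11.88 = 41.33 mg/L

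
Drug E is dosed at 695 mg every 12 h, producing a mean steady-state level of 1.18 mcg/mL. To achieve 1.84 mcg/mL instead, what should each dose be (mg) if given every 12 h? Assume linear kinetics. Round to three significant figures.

1080 mg

With linear kinetics, Css is proportional to dose rate (D/τ) at fixed clearance.
D₂ = D₁ × (Css,target / Css,current) = 695 × 1.84/1.18 = 1084 mg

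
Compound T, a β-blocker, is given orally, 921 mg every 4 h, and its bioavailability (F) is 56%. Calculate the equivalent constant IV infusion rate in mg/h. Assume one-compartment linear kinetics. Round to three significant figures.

129 mg/h

Equivalent systemic input: infusion rate = F·D/τ.
Rate = 0.56 × 921 / 4 = 128.9 mg/h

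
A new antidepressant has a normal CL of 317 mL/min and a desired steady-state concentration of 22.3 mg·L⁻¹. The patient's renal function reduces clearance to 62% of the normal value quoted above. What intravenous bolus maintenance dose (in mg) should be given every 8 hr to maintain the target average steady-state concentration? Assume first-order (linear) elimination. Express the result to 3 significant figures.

CL = 317 mL/min × 60/1000 = 19.02 L/h
Patient clearance = 0.62 × 19.02 = 11.79 L/h
At steady state, dose per interval replaces the amount cleared in that interval: D/τ = CL·Css.
D = CL × Css × τ = 11.79 × 22.3 × 8 = 2103 mg

2100 mg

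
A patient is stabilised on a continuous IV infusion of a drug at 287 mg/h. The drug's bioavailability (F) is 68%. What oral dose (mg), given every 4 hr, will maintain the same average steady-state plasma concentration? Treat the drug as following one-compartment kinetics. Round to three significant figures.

To maintain the same Css, the systemic dosing rate must be unchanged: F·D/τ = infusion rate.
D = rate × τ / F = 287 × 4 / 0.68 = 1688 mg

1690 mg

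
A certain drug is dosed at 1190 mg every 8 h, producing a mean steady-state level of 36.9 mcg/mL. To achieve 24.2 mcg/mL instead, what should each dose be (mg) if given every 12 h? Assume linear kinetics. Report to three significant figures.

1170 mg

With linear kinetics, Css is proportional to dose rate (D/τ) at fixed clearance.
D₂ = D₁ × (Css,target / Css,current) × (τ₂/τ₁) = 1190 × (24.2/36.9) × (12/8) = 1171 mg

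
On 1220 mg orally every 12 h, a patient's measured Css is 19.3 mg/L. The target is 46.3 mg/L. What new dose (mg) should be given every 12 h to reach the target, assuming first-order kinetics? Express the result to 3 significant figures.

For first-order elimination, Css ∝ F·D/(CL·τ); F and CL are unchanged, so Css ∝ D/τ.
D₂ = D₁ × (Css,target / Css,current) = 1220 × 46.3/19.3 = 2927 mg

2930 mg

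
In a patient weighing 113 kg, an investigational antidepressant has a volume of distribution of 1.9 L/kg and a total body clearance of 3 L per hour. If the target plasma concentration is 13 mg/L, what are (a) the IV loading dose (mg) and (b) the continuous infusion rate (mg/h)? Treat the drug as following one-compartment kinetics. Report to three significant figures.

Vd(total) = 113 kg × 1.9 L/kg = 214.7 L
LD = Vd · C_target = 214.7 × 13 = 2791 mg
Maintenance: replace elimination → rate = CL × Css = 3.000 × 13 = 39.00 mg/h

(a) 2790 mg; (b) 39.0 mg/h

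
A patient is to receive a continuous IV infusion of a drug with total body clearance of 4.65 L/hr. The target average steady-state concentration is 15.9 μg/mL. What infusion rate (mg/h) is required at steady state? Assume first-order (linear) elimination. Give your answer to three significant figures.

73.9 mg/h

R₀ = 4.650 × 15.9 = 73.94 mg/h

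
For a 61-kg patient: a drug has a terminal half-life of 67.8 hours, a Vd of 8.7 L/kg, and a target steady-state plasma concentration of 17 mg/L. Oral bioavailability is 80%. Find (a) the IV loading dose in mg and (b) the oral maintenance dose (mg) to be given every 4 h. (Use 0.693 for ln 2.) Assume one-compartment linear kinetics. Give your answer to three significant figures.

Vd = 8.7 L/kg × 61 kg = 530.7 L
LD = Vd × C = 530.7 × 17 = 9022 mg
CL = 0.693 × Vd / t½ = 0.693 × 530.7 / 67.8 = 5.424 L/h
D = CL × Css × τ / F = 5.424 × 17 × 4 / 0.8 = 461.0 mg

(a) 9020 mg; (b) 461 mg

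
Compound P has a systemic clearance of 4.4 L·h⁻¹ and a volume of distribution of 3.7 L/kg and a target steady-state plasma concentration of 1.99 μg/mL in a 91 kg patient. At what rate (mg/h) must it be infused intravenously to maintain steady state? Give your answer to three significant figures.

8.76 mg/h

At steady state, infusion rate equals elimination rate: rate in = CL × Css.
Rate = CL × Css = 4.400 × 1.99 = 8.756 mg/h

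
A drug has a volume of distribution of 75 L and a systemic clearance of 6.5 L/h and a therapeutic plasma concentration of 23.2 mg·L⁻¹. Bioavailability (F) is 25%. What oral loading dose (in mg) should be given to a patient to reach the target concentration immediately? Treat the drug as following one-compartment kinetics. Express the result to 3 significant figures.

Loading dose depends on Vd (not clearance): it fills the distribution volume.
LD = Vd × C / F = 75.00 × 23.20 / 0.25 = 6960 mg

6960 mg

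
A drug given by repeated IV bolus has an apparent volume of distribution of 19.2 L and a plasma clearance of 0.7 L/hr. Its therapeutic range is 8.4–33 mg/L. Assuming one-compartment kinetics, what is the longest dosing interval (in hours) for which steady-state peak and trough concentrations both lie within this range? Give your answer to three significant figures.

k = CL / Vd = 0.7000 / 19.20 = 0.03646 h⁻¹
Between IV bolus doses, concentration decays as C = C₀·e^(−kτ), so C_peak/C_trough = e^(kτ).
τ_max = ln(C_peak/C_trough) / k = ln(33/8.4) / 0.03646 = 1.368 / 0.03646 = 37.52 h

37.5 h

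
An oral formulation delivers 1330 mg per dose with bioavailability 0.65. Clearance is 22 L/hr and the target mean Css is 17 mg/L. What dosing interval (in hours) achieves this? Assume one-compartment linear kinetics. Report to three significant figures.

2.31 h

F·D/τ = CL·Css → τ = F·D / (CL·Css).
τ = 0.65 × 1330 / (22 × 17) = 2.311 h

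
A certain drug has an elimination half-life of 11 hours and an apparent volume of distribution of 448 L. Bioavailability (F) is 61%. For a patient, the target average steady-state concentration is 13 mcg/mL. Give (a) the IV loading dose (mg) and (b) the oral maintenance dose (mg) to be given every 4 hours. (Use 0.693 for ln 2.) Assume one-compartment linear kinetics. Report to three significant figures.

LD = Vd × C = 448.0 × 13 = 5824 mg
CL = 0.693 × Vd / t½ = 0.693 × 448.0 / 11 = 28.22 L/h
D = CL × Css × τ / F = 28.22 × 13 × 4 / 0.61 = 2406 mg

(a) 5820 mg; (b) 2410 mg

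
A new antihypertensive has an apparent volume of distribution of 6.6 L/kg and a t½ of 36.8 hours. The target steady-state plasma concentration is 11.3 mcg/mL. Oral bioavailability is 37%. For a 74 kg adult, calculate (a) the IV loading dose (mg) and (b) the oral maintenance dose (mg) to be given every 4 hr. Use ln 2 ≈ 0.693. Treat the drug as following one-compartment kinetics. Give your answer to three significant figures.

Vd(total) = 74 kg × 6.6 L/kg = 488.4 L
LD = Vd × C = 488.4 × 11.3 = 5519 mg
CL = 0.693 × Vd / t½ = 0.693 × 488.4 / 36.8 = 9.197 L/h
D = CL × Css × τ / F = 9.197 × 11.3 × 4 / 0.37 = 1124 mg

(a) 5520 mg; (b) 1120 mg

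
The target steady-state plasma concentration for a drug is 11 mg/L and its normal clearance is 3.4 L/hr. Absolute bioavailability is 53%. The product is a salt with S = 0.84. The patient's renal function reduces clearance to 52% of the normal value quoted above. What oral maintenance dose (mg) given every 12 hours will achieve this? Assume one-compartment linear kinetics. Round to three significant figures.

524 mg

Patient clearance = 0.52 × 3.400 = 1.768 L/h
D = CL × Css × τ / F / S = 1.768 × 11 × 12 / 0.53 / 0.84 = 524.2 mg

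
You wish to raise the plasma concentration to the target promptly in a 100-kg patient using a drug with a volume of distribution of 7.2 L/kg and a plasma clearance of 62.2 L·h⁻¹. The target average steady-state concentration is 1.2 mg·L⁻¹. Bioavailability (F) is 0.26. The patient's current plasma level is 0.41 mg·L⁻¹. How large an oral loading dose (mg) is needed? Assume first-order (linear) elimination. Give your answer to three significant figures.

2190 mg

Vd(total) = 100 kg × 7.2 L/kg = 720.0 L
Concentration deficit ΔC = 1.2 − 0.41 = 0.7900 mg/L
LD = Vd × ΔC / F = 720.0 × 0.7900 / 0.26 = 2188 mg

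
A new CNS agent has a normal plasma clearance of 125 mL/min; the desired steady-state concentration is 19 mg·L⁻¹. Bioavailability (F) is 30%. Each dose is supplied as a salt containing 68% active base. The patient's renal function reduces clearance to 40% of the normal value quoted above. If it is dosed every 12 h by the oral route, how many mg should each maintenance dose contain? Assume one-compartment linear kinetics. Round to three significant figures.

CL = 125 mL/min × 60/1000 = 7.500 L/h
Patient clearance = 0.4 × 7.500 = 3.000 L/h
D = CL × Css × τ / F / S = 3.000 × 19 × 12 / 0.3 / 0.68 = 3353 mg

3350 mg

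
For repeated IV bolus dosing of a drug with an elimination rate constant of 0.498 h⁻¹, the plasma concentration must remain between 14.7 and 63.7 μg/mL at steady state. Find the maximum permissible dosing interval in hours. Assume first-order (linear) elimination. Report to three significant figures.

Between IV bolus doses, concentration decays as C = C₀·e^(−kτ), so C_peak/C_trough = e^(kτ).
τ_max = ln(C_peak/C_trough) / k = ln(63.7/14.7) / 0.4980 = 1.466 / 0.4980 = 2.944 h

2.94 h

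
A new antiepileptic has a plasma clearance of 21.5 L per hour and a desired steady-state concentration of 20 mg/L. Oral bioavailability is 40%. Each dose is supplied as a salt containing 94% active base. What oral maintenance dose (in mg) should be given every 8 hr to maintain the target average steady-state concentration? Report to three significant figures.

D = CL × Css × τ / F / S = 21.50 × 20 × 8 / 0.4 / 0.94 = 9149 mg

9150 mg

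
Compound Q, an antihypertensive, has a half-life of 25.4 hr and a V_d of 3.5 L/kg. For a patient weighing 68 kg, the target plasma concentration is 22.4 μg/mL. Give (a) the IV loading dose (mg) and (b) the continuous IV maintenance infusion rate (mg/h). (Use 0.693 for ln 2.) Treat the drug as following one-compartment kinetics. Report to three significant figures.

(a) 5330 mg; (b) 145 mg/h

Total Vd = 3.5 × 68 = 238.0 L
LD = Vd × C = 238.0 × 22.4 = 5331 mg
CL = 0.693 × Vd / t½ = 0.693 × 238.0 / 25.4 = 6.493 L/h
Infusion rate = CL × Css = 6.493 × 22.4 = 145.4 mg/h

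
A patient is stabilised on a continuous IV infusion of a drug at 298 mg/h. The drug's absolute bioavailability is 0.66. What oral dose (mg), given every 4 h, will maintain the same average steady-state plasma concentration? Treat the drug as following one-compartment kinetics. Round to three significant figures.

1810 mg

To maintain the same Css, the systemic dosing rate must be unchanged: F·D/τ = infusion rate.
D = rate × τ / F = 298 × 4 / 0.66 = 1806 mg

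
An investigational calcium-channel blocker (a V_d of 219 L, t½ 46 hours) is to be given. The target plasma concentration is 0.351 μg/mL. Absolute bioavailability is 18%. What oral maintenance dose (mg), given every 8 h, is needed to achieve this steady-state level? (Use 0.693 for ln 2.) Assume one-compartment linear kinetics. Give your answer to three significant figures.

CL = ln 2 · Vd / t½ = 0.693 × 219.0 / 46 = 3.299 L/h
D = CL × Css × τ / F = 3.299 × 0.351 × 8 / 0.18 = 51.46 mg

51.5 mg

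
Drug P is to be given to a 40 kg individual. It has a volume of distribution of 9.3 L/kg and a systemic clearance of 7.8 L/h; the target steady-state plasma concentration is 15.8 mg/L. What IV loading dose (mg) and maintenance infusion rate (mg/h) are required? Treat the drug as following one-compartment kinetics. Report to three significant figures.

Vd = 9.3 L/kg × 40 kg = 372.0 L
Loading dose = Vd × C = 372.0 × 15.8 = 5878 mg
Maintenance infusion rate = CL × Css = 7.800 × 15.8 = 123.2 mg/h

(a) 5880 mg; (b) 123 mg/h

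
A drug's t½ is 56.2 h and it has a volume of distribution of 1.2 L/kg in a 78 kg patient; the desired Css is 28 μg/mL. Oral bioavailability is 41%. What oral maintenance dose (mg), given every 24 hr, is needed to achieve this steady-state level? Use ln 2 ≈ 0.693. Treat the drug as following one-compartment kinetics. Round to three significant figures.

1890 mg

Vd(total) = 78 kg × 1.2 L/kg = 93.60 L
CL = 0.693 × Vd / t½ = 0.693 × 93.60 / 56.2 = 1.154 L/h
D = CL × Css × τ / F = 1.154 × 28 × 24 / 0.41 = 1891 mg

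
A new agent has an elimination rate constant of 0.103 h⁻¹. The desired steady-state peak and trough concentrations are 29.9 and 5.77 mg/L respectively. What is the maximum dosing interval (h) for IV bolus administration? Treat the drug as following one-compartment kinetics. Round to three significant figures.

Between IV bolus doses, concentration decays as C = C₀·e^(−kτ), so C_peak/C_trough = e^(kτ).
τ_max = ln(C_peak/C_trough) / k = ln(29.9/5.77) / 0.1030 = 1.645 / 0.1030 = 15.97 h

16.0 h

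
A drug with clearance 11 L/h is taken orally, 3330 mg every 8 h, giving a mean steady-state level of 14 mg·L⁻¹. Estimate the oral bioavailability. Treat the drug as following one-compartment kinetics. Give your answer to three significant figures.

F·D/τ = CL·Css at steady state → F = CL·Css·τ / D.
F = 11 × 14 × 8 / 3330 = 0.370

0.370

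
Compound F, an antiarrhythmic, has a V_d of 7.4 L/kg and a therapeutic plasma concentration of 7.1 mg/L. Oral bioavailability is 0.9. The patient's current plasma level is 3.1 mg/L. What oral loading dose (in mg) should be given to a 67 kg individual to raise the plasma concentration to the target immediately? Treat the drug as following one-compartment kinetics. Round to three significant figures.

Vd = 7.4 L/kg × 67 kg = 495.8 L
Concentration deficit ΔC = 7.1 − 3.1 = 4.000 mg/L
LD = Vd × ΔC / F = 495.8 × 4.000 / 0.9 = 2204 mg

2200 mg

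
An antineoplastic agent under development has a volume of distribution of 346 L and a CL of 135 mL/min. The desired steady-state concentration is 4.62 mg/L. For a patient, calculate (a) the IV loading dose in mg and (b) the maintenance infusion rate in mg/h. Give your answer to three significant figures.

Loading dose = Vd × C = 346.0 × 4.62 = 1599 mg
CL = 135 mL/min = 135 × 0.06 = 8.100 L/h
Maintenance infusion rate = CL × Css = 8.100 × 4.62 = 37.42 mg/h

(a) 1600 mg; (b) 37.4 mg/h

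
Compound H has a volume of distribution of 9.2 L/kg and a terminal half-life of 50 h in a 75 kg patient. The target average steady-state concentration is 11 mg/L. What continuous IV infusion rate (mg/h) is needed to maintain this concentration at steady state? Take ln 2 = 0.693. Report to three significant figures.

Vd(total) = 75 kg × 9.2 L/kg = 690.0 L
k = 0.693/50 = 0.01386 h⁻¹, so CL = k·Vd = 0.01386 × 690.0 = 9.563 L/h
Infusion rate = CL × Css = 9.563 × 11 = 105.2 mg/h

105 mg/h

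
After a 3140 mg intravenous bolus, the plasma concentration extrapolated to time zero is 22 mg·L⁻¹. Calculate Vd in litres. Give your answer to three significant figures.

143 L

Immediately after an IV bolus, C₀ = Dose / Vd, so Vd = Dose / C₀.
Vd = 3140 / 22 = 142.7 L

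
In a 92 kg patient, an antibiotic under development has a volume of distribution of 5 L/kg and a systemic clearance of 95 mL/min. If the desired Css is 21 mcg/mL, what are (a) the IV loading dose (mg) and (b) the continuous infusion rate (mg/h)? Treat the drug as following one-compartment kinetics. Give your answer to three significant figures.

Total Vd = 5 × 92 = 460.0 L
LD = Vd · C_target = 460.0 × 21 = 9660 mg
CL = 95 mL/min = 95 × 0.06 = 5.700 L/h
Infusion rate = 5.700 L/h × 21 mg/L = 119.7 mg/h

(a) 9660 mg; (b) 120 mg/h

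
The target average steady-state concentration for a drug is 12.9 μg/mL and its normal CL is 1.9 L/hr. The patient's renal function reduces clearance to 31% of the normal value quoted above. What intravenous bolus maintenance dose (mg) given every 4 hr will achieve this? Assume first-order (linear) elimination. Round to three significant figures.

Patient clearance = 0.31 × 1.900 = 0.5890 L/h
At steady state, dose per interval replaces the amount cleared in that interval: D/τ = CL·Css.
D = CL × Css × τ = 0.5890 × 12.9 × 4 = 30.39 mg

30.4 mg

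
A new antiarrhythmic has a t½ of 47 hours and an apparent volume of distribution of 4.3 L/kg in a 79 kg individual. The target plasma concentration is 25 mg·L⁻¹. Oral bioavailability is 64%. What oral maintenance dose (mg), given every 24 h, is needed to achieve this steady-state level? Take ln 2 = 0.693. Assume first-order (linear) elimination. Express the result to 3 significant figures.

4700 mg

Total Vd = 4.3 × 79 = 339.7 L
CL = 0.693 × Vd / t½ = 0.693 × 339.7 / 47 = 5.009 L/h
D = CL × Css × τ / F = 5.009 × 25 × 24 / 0.64 = 4696 mg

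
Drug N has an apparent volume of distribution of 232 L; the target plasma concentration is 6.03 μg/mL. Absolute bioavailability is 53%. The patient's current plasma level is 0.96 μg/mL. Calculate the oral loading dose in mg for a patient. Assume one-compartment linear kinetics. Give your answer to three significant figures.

The loading dose fills Vd to the target concentration.
Concentration deficit ΔC = 6.03 − 0.96 = 5.070 mg/L
LD = Vd × ΔC / F = 232.0 × 5.070 / 0.53 = 2219 mg

2220 mg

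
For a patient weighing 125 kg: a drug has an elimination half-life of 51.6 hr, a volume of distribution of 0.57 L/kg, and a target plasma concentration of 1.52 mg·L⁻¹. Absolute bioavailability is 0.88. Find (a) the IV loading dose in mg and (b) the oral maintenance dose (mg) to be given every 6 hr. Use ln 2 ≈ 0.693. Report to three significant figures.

(a) 108 mg; (b) 9.92 mg

Vd = 0.57 L/kg × 125 kg = 71.25 L
LD = Vd × C = 71.25 × 1.52 = 108.3 mg
CL = 0.693 × Vd / t½ = 0.693 × 71.25 / 51.6 = 0.9569 L/h
D = CL × Css × τ / F = 0.9569 × 1.52 × 6 / 0.88 = 9.917 mg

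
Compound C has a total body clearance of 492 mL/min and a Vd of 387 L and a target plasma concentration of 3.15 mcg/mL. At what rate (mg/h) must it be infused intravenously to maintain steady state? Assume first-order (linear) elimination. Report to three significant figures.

Convert clearance: 492 mL/min × 60 min/h ÷ 1000 mL/L = 29.52 L/h
R₀ = 29.52 × 3.15 = 92.99 mg/h

93.0 mg/h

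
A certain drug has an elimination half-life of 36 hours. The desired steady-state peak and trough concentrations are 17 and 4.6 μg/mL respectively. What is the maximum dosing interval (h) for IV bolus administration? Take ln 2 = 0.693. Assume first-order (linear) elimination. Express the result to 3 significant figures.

67.9 h

k = 0.693 / t½ = 0.693 / 36 = 0.01925 h⁻¹
Between IV bolus doses, concentration decays as C = C₀·e^(−kτ), so C_peak/C_trough = e^(kτ).
τ_max = ln(C_peak/C_trough) / k = ln(17/4.6) / 0.01925 = 1.307 / 0.01925 = 67.90 h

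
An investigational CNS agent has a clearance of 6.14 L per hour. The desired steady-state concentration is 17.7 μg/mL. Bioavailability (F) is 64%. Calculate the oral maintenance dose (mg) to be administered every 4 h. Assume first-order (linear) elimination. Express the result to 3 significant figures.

679 mg

D = CL × Css × τ / F = 6.140 × 17.7 × 4 / 0.64 = 679.2 mg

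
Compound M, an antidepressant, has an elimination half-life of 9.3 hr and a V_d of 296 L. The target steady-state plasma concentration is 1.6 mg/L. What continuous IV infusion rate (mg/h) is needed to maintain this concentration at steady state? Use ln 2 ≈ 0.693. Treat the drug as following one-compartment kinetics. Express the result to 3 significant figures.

CL = 0.693 × Vd / t½ = 0.693 × 296.0 / 9.3 = 22.06 L/h
Infusion rate = CL × Css = 22.06 × 1.6 = 35.30 mg/h

35.3 mg/h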